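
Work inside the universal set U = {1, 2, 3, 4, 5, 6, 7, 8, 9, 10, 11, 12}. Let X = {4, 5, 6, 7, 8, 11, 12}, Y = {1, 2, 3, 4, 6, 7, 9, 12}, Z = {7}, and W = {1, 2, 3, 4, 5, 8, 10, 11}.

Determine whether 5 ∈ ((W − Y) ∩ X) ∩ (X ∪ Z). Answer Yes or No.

Yes

5 ∈ W and 5 ∉ Y, so 5 ∈ W − Y
5 ∈ (W − Y) and 5 ∈ X, so 5 ∈ (W − Y) ∩ X
5 ∈ X and 5 ∉ Z, so 5 ∈ X ∪ Z
5 ∈ ((W − Y) ∩ X) and 5 ∈ (X ∪ Z), so 5 ∈ ((W − Y) ∩ X) ∩ (X ∪ Z)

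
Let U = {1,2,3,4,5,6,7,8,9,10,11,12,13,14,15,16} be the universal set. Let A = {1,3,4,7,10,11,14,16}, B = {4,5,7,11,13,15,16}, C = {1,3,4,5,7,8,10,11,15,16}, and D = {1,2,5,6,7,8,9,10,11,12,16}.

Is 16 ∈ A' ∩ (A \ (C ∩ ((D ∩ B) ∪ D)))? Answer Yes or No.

No

16 ∈ A, so 16 ∉ A'
16 ∈ D and 16 ∈ B, so 16 ∈ D ∩ B
16 ∈ (D ∩ B) and 16 ∈ D, so 16 ∈ (D ∩ B) ∪ D
16 ∈ C and 16 ∈ ((D ∩ B) ∪ D), so 16 ∈ C ∩ ((D ∩ B) ∪ D)
16 ∈ A and 16 ∈ (C ∩ ((D ∩ B) ∪ D)), so 16 ∉ A \ (C ∩ ((D ∩ B) ∪ D))
16 ∉ A' and 16 ∉ (A \ (C ∩ ((D ∩ B) ∪ D))), so 16 ∉ A' ∩ (A \ (C ∩ ((D ∩ B) ∪ D)))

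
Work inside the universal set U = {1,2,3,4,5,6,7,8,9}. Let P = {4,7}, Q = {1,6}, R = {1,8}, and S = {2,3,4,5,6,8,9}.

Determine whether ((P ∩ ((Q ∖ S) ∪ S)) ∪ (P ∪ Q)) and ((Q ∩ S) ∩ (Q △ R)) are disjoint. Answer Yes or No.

Q ∖ S = {1}
(Q ∖ S) ∪ S = {1,2,3,4,5,6,8,9}
P ∩ ((Q ∖ S) ∪ S) = {4}
P ∪ Q = {1,4,6,7}
(P ∩ ((Q ∖ S) ∪ S)) ∪ (P ∪ Q) = {1,4,6,7}
Q ∩ S = {6}
Q △ R = {6,8}
(Q ∩ S) ∩ (Q △ R) = {6}
6 lies in both, so they are not disjoint.

No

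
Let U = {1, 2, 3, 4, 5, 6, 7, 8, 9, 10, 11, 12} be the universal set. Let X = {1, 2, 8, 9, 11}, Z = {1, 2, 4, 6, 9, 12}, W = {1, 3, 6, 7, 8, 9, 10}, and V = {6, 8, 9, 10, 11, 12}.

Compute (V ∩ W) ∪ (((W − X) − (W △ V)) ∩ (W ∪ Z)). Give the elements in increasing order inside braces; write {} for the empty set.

{6, 8, 9, 10}

V ∩ W = {6, 8, 9, 10}
W − X = {3, 6, 7, 10}
W △ V = {1, 3, 7, 11, 12}
(W − X) − (W △ V) = {6, 10}
W ∪ Z = {1, 2, 3, 4, 6, 7, 8, 9, 10, 12}
((W − X) − (W △ V)) ∩ (W ∪ Z) = {6, 10}
(V ∩ W) ∪ (((W − X) − (W △ V)) ∩ (W ∪ Z)) = {6, 8, 9, 10}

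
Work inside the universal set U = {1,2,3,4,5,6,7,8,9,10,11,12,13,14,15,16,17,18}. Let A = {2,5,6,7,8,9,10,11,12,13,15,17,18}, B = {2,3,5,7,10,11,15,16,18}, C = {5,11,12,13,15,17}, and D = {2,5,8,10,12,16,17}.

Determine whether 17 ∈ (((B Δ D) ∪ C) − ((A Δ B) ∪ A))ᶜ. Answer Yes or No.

17 ∉ B and 17 ∈ D, so 17 ∈ B Δ D
17 ∈ (B Δ D) and 17 ∈ C, so 17 ∈ (B Δ D) ∪ C
17 ∈ A and 17 ∉ B, so 17 ∈ A Δ B
17 ∈ (A Δ B) and 17 ∈ A, so 17 ∈ (A Δ B) ∪ A
17 ∈ ((B Δ D) ∪ C) and 17 ∈ ((A Δ B) ∪ A), so 17 ∉ ((B Δ D) ∪ C) − ((A Δ B) ∪ A)
17 ∈ (((B Δ D) ∪ C) − ((A Δ B) ∪ A))ᶜ since 17 ∉ (((B Δ D) ∪ C) − ((A Δ B) ∪ A))

Yes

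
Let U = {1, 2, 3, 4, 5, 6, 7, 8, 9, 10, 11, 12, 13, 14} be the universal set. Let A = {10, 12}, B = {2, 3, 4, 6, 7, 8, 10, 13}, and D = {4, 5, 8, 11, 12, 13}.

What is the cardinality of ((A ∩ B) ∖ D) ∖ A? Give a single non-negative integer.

A ∩ B = {10}
(A ∩ B) ∖ D = {10}
((A ∩ B) ∖ D) ∖ A = {}
|((A ∩ B) ∖ D) ∖ A| = 0

0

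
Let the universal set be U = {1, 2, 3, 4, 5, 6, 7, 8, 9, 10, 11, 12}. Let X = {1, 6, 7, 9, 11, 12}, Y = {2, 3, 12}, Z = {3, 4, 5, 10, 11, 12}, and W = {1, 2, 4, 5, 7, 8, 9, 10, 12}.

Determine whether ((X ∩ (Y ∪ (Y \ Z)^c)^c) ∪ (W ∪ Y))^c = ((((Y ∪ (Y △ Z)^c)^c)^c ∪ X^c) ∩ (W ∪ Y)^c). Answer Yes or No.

Y \ Z = {2}
(Y \ Z)^c = {1, 3, 4, 5, 6, 7, 8, 9, 10, 11, 12}
Y ∪ (Y \ Z)^c = {1, 2, 3, 4, 5, 6, 7, 8, 9, 10, 11, 12}
(Y ∪ (Y \ Z)^c)^c = {}
X ∩ (Y ∪ (Y \ Z)^c)^c = {}
W ∪ Y = {1, 2, 3, 4, 5, 7, 8, 9, 10, 12}
(X ∩ (Y ∪ (Y \ Z)^c)^c) ∪ (W ∪ Y) = {1, 2, 3, 4, 5, 7, 8, 9, 10, 12}
((X ∩ (Y ∪ (Y \ Z)^c)^c) ∪ (W ∪ Y))^c = {6, 11}
Y △ Z = {2, 4, 5, 10, 11}
(Y △ Z)^c = {1, 3, 6, 7, 8, 9, 12}
Y ∪ (Y △ Z)^c = {1, 2, 3, 6, 7, 8, 9, 12}
(Y ∪ (Y △ Z)^c)^c = {4, 5, 10, 11}
((Y ∪ (Y △ Z)^c)^c)^c = {1, 2, 3, 6, 7, 8, 9, 12}
X^c = {2, 3, 4, 5, 8, 10}
((Y ∪ (Y △ Z)^c)^c)^c ∪ X^c = {1, 2, 3, 4, 5, 6, 7, 8, 9, 10, 12}
(W ∪ Y)^c = {6, 11}
(((Y ∪ (Y △ Z)^c)^c)^c ∪ X^c) ∩ (W ∪ Y)^c = {6}
11 ∈ ((X ∩ (Y ∪ (Y \ Z)^c)^c) ∪ (W ∪ Y))^c but 11 ∉ (((Y ∪ (Y △ Z)^c)^c)^c ∪ X^c) ∩ (W ∪ Y)^c, so they differ.

No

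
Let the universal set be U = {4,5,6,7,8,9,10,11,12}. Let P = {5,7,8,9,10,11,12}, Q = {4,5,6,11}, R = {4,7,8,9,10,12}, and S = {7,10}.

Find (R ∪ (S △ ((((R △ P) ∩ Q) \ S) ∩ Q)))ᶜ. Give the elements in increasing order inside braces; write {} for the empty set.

R △ P = {4,5,11}
(R △ P) ∩ Q = {4,5,11}
((R △ P) ∩ Q) \ S = {4,5,11}
(((R △ P) ∩ Q) \ S) ∩ Q = {4,5,11}
S △ ((((R △ P) ∩ Q) \ S) ∩ Q) = {4,5,7,10,11}
R ∪ (S △ ((((R △ P) ∩ Q) \ S) ∩ Q)) = {4,5,7,8,9,10,11,12}
(R ∪ (S △ ((((R △ P) ∩ Q) \ S) ∩ Q)))ᶜ = {6}

{6}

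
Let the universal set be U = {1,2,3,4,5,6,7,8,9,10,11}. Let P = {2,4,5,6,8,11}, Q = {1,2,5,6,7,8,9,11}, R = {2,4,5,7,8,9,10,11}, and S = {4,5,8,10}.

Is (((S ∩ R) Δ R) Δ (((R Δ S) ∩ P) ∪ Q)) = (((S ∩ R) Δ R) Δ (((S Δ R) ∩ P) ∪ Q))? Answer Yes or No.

Yes

S ∩ R = {4,5,8,10}
(S ∩ R) Δ R = {2,7,9,11}
R Δ S = {2,7,9,11}
(R Δ S) ∩ P = {2,11}
((R Δ S) ∩ P) ∪ Q = {1,2,5,6,7,8,9,11}
((S ∩ R) Δ R) Δ (((R Δ S) ∩ P) ∪ Q) = {1,5,6,8}
S Δ R = {2,7,9,11}
(S Δ R) ∩ P = {2,11}
((S Δ R) ∩ P) ∪ Q = {1,2,5,6,7,8,9,11}
((S ∩ R) Δ R) Δ (((S Δ R) ∩ P) ∪ Q) = {1,5,6,8}
Both equal {1,5,6,8}, so ((S ∩ R) Δ R) Δ (((R Δ S) ∩ P) ∪ Q) = ((S ∩ R) Δ R) Δ (((S Δ R) ∩ P) ∪ Q).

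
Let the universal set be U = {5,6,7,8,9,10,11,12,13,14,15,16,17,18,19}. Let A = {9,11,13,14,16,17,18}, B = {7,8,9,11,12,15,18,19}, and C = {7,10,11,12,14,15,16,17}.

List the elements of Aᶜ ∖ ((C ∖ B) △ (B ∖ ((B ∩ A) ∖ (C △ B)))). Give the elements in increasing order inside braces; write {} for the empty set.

Aᶜ = {5,6,7,8,10,12,15,19}
C ∖ B = {10,14,16,17}
B ∩ A = {9,11,18}
C △ B = {8,9,10,14,16,17,18,19}
(B ∩ A) ∖ (C △ B) = {11}
B ∖ ((B ∩ A) ∖ (C △ B)) = {7,8,9,12,15,18,19}
(C ∖ B) △ (B ∖ ((B ∩ A) ∖ (C △ B))) = {7,8,9,10,12,14,15,16,17,18,19}
Aᶜ ∖ ((C ∖ B) △ (B ∖ ((B ∩ A) ∖ (C △ B)))) = {5,6}

{5,6}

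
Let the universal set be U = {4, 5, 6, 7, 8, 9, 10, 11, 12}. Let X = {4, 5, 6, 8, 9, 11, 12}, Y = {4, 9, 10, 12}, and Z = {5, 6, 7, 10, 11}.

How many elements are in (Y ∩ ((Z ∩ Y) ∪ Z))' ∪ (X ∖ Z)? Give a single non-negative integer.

8

Z ∩ Y = {10}
(Z ∩ Y) ∪ Z = {5, 6, 7, 10, 11}
Y ∩ ((Z ∩ Y) ∪ Z) = {10}
(Y ∩ ((Z ∩ Y) ∪ Z))' = {4, 5, 6, 7, 8, 9, 11, 12}
X ∖ Z = {4, 8, 9, 12}
(Y ∩ ((Z ∩ Y) ∪ Z))' ∪ (X ∖ Z) = {4, 5, 6, 7, 8, 9, 11, 12}
|(Y ∩ ((Z ∩ Y) ∪ Z))' ∪ (X ∖ Z)| = 8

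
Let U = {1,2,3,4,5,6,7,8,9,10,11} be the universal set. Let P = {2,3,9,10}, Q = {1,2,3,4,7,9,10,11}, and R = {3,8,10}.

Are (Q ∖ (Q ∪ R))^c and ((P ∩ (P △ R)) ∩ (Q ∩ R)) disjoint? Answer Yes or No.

Q ∪ R = {1,2,3,4,7,8,9,10,11}
Q ∖ (Q ∪ R) = {}
(Q ∖ (Q ∪ R))^c = {1,2,3,4,5,6,7,8,9,10,11}
P △ R = {2,8,9}
P ∩ (P △ R) = {2,9}
Q ∩ R = {3,10}
(P ∩ (P △ R)) ∩ (Q ∩ R) = {}
{1,2,3,4,5,6,7,8,9,10,11} and {} share no elements.

Yes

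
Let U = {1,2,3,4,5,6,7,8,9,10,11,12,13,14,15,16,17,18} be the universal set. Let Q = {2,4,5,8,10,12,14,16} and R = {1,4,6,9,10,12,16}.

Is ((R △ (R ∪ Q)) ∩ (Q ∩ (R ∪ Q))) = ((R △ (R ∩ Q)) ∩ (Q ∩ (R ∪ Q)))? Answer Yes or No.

R ∪ Q = {1,2,4,5,6,8,9,10,12,14,16}
R △ (R ∪ Q) = {2,5,8,14}
Q ∩ (R ∪ Q) = {2,4,5,8,10,12,14,16}
(R △ (R ∪ Q)) ∩ (Q ∩ (R ∪ Q)) = {2,5,8,14}
R ∩ Q = {4,10,12,16}
R △ (R ∩ Q) = {1,6,9}
(R △ (R ∩ Q)) ∩ (Q ∩ (R ∪ Q)) = {}
2 ∈ (R △ (R ∪ Q)) ∩ (Q ∩ (R ∪ Q)) but 2 ∉ (R △ (R ∩ Q)) ∩ (Q ∩ (R ∪ Q)), so they differ.

No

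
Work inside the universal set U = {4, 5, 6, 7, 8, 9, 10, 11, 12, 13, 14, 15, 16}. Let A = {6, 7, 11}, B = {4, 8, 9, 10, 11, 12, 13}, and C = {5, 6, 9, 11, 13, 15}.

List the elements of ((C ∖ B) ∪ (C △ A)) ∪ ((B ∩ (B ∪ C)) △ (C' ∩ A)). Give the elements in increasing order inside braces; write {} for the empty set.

C ∖ B = {5, 6, 15}
C △ A = {5, 7, 9, 13, 15}
(C ∖ B) ∪ (C △ A) = {5, 6, 7, 9, 13, 15}
B ∪ C = {4, 5, 6, 8, 9, 10, 11, 12, 13, 15}
B ∩ (B ∪ C) = {4, 8, 9, 10, 11, 12, 13}
C' = {4, 7, 8, 10, 12, 14, 16}
C' ∩ A = {7}
(B ∩ (B ∪ C)) △ (C' ∩ A) = {4, 7, 8, 9, 10, 11, 12, 13}
((C ∖ B) ∪ (C △ A)) ∪ ((B ∩ (B ∪ C)) △ (C' ∩ A)) = {4, 5, 6, 7, 8, 9, 10, 11, 12, 13, 15}

{4, 5, 6, 7, 8, 9, 10, 11, 12, 13, 15}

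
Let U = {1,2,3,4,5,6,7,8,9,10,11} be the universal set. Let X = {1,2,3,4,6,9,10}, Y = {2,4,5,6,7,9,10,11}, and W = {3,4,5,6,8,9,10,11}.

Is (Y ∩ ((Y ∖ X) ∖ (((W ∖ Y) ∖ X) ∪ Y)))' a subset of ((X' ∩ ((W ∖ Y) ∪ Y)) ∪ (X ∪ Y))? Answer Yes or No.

Yes

Y ∖ X = {5,7,11}
W ∖ Y = {3,8}
(W ∖ Y) ∖ X = {8}
((W ∖ Y) ∖ X) ∪ Y = {2,4,5,6,7,8,9,10,11}
(Y ∖ X) ∖ (((W ∖ Y) ∖ X) ∪ Y) = {}
Y ∩ ((Y ∖ X) ∖ (((W ∖ Y) ∖ X) ∪ Y)) = {}
(Y ∩ ((Y ∖ X) ∖ (((W ∖ Y) ∖ X) ∪ Y)))' = {1,2,3,4,5,6,7,8,9,10,11}
X' = {5,7,8,11}
(W ∖ Y) ∪ Y = {2,3,4,5,6,7,8,9,10,11}
X' ∩ ((W ∖ Y) ∪ Y) = {5,7,8,11}
X ∪ Y = {1,2,3,4,5,6,7,9,10,11}
(X' ∩ ((W ∖ Y) ∪ Y)) ∪ (X ∪ Y) = {1,2,3,4,5,6,7,8,9,10,11}
Every element of {1,2,3,4,5,6,7,8,9,10,11} is in {1,2,3,4,5,6,7,8,9,10,11}, so (Y ∩ ((Y ∖ X) ∖ (((W ∖ Y) ∖ X) ∪ Y)))' ⊆ (X' ∩ ((W ∖ Y) ∪ Y)) ∪ (X ∪ Y).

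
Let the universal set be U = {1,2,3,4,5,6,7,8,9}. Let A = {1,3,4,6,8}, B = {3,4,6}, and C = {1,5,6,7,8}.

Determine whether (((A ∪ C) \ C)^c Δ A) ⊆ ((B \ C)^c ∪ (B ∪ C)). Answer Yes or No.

Yes

A ∪ C = {1,3,4,5,6,7,8}
(A ∪ C) \ C = {3,4}
((A ∪ C) \ C)^c = {1,2,5,6,7,8,9}
((A ∪ C) \ C)^c Δ A = {2,3,4,5,7,9}
B \ C = {3,4}
(B \ C)^c = {1,2,5,6,7,8,9}
B ∪ C = {1,3,4,5,6,7,8}
(B \ C)^c ∪ (B ∪ C) = {1,2,3,4,5,6,7,8,9}
Every element of {2,3,4,5,7,9} is in {1,2,3,4,5,6,7,8,9}, so ((A ∪ C) \ C)^c Δ A ⊆ (B \ C)^c ∪ (B ∪ C).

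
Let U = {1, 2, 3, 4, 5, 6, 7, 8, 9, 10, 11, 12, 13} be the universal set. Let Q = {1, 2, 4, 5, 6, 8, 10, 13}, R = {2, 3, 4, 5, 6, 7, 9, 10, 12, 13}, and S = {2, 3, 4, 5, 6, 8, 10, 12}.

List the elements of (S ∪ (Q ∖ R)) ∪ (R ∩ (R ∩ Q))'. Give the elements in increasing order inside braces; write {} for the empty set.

Q ∖ R = {1, 8}
S ∪ (Q ∖ R) = {1, 2, 3, 4, 5, 6, 8, 10, 12}
R ∩ Q = {2, 4, 5, 6, 10, 13}
R ∩ (R ∩ Q) = {2, 4, 5, 6, 10, 13}
(R ∩ (R ∩ Q))' = {1, 3, 7, 8, 9, 11, 12}
(S ∪ (Q ∖ R)) ∪ (R ∩ (R ∩ Q))' = {1, 2, 3, 4, 5, 6, 7, 8, 9, 10, 11, 12}

{1, 2, 3, 4, 5, 6, 7, 8, 9, 10, 11, 12}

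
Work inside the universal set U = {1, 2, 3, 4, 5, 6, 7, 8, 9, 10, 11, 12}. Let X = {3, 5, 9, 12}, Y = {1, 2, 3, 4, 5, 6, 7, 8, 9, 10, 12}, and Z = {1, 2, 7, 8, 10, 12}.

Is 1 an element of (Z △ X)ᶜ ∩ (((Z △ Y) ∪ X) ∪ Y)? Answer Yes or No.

1 ∈ Z and 1 ∉ X, so 1 ∈ Z △ X
1 ∉ (Z △ X)ᶜ since 1 ∈ (Z △ X)
1 ∈ Z and 1 ∈ Y, so 1 ∉ Z △ Y
1 ∉ (Z △ Y) and 1 ∉ X, so 1 ∉ (Z △ Y) ∪ X
1 ∉ ((Z △ Y) ∪ X) and 1 ∈ Y, so 1 ∈ ((Z △ Y) ∪ X) ∪ Y
1 ∉ (Z △ X)ᶜ and 1 ∈ (((Z △ Y) ∪ X) ∪ Y), so 1 ∉ (Z △ X)ᶜ ∩ (((Z △ Y) ∪ X) ∪ Y)

No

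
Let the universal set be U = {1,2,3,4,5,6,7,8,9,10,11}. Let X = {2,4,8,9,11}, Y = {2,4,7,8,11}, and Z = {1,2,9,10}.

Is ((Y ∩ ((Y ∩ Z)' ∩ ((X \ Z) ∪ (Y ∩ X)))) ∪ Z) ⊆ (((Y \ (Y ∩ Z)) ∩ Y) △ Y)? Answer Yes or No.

Y ∩ Z = {2}
(Y ∩ Z)' = {1,3,4,5,6,7,8,9,10,11}
X \ Z = {4,8,11}
Y ∩ X = {2,4,8,11}
(X \ Z) ∪ (Y ∩ X) = {2,4,8,11}
(Y ∩ Z)' ∩ ((X \ Z) ∪ (Y ∩ X)) = {4,8,11}
Y ∩ ((Y ∩ Z)' ∩ ((X \ Z) ∪ (Y ∩ X))) = {4,8,11}
(Y ∩ ((Y ∩ Z)' ∩ ((X \ Z) ∪ (Y ∩ X)))) ∪ Z = {1,2,4,8,9,10,11}
Y \ (Y ∩ Z) = {4,7,8,11}
(Y \ (Y ∩ Z)) ∩ Y = {4,7,8,11}
((Y \ (Y ∩ Z)) ∩ Y) △ Y = {2}
1 ∈ (Y ∩ ((Y ∩ Z)' ∩ ((X \ Z) ∪ (Y ∩ X)))) ∪ Z but 1 ∉ ((Y \ (Y ∩ Z)) ∩ Y) △ Y, so the inclusion fails.

No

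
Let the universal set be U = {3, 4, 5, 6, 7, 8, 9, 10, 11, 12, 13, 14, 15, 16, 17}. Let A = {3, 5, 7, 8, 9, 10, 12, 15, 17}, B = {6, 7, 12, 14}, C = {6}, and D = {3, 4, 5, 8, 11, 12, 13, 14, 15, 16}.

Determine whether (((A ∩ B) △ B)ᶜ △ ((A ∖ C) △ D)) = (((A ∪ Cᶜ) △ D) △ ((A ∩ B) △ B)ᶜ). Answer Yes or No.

No

A ∩ B = {7, 12}
(A ∩ B) △ B = {6, 14}
((A ∩ B) △ B)ᶜ = {3, 4, 5, 7, 8, 9, 10, 11, 12, 13, 15, 16, 17}
A ∖ C = {3, 5, 7, 8, 9, 10, 12, 15, 17}
(A ∖ C) △ D = {4, 7, 9, 10, 11, 13, 14, 16, 17}
((A ∩ B) △ B)ᶜ △ ((A ∖ C) △ D) = {3, 5, 8, 12, 14, 15}
Cᶜ = {3, 4, 5, 7, 8, 9, 10, 11, 12, 13, 14, 15, 16, 17}
A ∪ Cᶜ = {3, 4, 5, 7, 8, 9, 10, 11, 12, 13, 14, 15, 16, 17}
(A ∪ Cᶜ) △ D = {7, 9, 10, 17}
((A ∪ Cᶜ) △ D) △ ((A ∩ B) △ B)ᶜ = {3, 4, 5, 8, 11, 12, 13, 15, 16}
4 ∈ ((A ∪ Cᶜ) △ D) △ ((A ∩ B) △ B)ᶜ but 4 ∉ ((A ∩ B) △ B)ᶜ △ ((A ∖ C) △ D), so they differ.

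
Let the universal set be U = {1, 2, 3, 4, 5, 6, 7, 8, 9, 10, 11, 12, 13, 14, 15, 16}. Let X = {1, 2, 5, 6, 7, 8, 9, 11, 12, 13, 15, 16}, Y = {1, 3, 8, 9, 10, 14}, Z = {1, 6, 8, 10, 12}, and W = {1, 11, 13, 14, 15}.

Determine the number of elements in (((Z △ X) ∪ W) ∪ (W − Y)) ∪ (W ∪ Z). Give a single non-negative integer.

14

Z △ X = {2, 5, 7, 9, 10, 11, 13, 15, 16}
(Z △ X) ∪ W = {1, 2, 5, 7, 9, 10, 11, 13, 14, 15, 16}
W − Y = {11, 13, 15}
((Z △ X) ∪ W) ∪ (W − Y) = {1, 2, 5, 7, 9, 10, 11, 13, 14, 15, 16}
W ∪ Z = {1, 6, 8, 10, 11, 12, 13, 14, 15}
(((Z △ X) ∪ W) ∪ (W − Y)) ∪ (W ∪ Z) = {1, 2, 5, 6, 7, 8, 9, 10, 11, 12, 13, 14, 15, 16}
|(((Z △ X) ∪ W) ∪ (W − Y)) ∪ (W ∪ Z)| = 14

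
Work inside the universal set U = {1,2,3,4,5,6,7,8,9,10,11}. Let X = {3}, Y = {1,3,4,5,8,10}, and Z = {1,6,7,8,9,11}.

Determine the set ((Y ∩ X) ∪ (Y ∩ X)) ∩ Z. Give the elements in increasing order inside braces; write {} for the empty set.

{}

Y ∩ X = {3}
(Y ∩ X) ∪ (Y ∩ X) = {3}
((Y ∩ X) ∪ (Y ∩ X)) ∩ Z = {}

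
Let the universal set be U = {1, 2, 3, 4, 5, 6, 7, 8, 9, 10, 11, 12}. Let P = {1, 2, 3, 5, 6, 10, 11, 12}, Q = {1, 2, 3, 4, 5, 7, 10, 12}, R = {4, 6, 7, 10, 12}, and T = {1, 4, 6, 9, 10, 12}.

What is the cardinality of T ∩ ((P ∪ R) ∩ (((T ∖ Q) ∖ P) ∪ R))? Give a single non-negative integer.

4

P ∪ R = {1, 2, 3, 4, 5, 6, 7, 10, 11, 12}
T ∖ Q = {6, 9}
(T ∖ Q) ∖ P = {9}
((T ∖ Q) ∖ P) ∪ R = {4, 6, 7, 9, 10, 12}
(P ∪ R) ∩ (((T ∖ Q) ∖ P) ∪ R) = {4, 6, 7, 10, 12}
T ∩ ((P ∪ R) ∩ (((T ∖ Q) ∖ P) ∪ R)) = {4, 6, 10, 12}
|T ∩ ((P ∪ R) ∩ (((T ∖ Q) ∖ P) ∪ R))| = 4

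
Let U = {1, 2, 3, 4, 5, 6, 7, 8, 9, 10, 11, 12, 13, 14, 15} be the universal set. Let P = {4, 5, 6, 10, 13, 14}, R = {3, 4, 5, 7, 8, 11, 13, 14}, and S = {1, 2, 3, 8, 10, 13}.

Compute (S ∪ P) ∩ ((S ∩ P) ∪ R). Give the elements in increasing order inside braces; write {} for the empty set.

{3, 4, 5, 8, 10, 13, 14}

S ∪ P = {1, 2, 3, 4, 5, 6, 8, 10, 13, 14}
S ∩ P = {10, 13}
(S ∩ P) ∪ R = {3, 4, 5, 7, 8, 10, 11, 13, 14}
(S ∪ P) ∩ ((S ∩ P) ∪ R) = {3, 4, 5, 8, 10, 13, 14}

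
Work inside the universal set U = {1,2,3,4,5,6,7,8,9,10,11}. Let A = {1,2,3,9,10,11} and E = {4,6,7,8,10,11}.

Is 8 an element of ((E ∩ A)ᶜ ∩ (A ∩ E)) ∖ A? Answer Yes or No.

8 ∈ E and 8 ∉ A, so 8 ∉ E ∩ A
8 ∈ (E ∩ A)ᶜ since 8 ∉ (E ∩ A)
8 ∉ A and 8 ∈ E, so 8 ∉ A ∩ E
8 ∈ (E ∩ A)ᶜ and 8 ∉ (A ∩ E), so 8 ∉ (E ∩ A)ᶜ ∩ (A ∩ E)
8 ∉ ((E ∩ A)ᶜ ∩ (A ∩ E)) and 8 ∉ A, so 8 ∉ ((E ∩ A)ᶜ ∩ (A ∩ E)) ∖ A

No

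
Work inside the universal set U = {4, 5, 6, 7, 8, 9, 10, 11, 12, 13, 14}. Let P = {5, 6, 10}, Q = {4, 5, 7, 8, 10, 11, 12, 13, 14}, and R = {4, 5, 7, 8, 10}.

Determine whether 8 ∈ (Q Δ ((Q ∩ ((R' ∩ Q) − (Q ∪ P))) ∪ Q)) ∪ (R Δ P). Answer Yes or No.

8 ∈ R, so 8 ∉ R'
8 ∉ R' and 8 ∈ Q, so 8 ∉ R' ∩ Q
8 ∈ Q and 8 ∉ P, so 8 ∈ Q ∪ P
8 ∉ (R' ∩ Q) and 8 ∈ (Q ∪ P), so 8 ∉ (R' ∩ Q) − (Q ∪ P)
8 ∈ Q and 8 ∉ ((R' ∩ Q) − (Q ∪ P)), so 8 ∉ Q ∩ ((R' ∩ Q) − (Q ∪ P))
8 ∉ (Q ∩ ((R' ∩ Q) − (Q ∪ P))) and 8 ∈ Q, so 8 ∈ (Q ∩ ((R' ∩ Q) − (Q ∪ P))) ∪ Q
8 ∈ Q and 8 ∈ ((Q ∩ ((R' ∩ Q) − (Q ∪ P))) ∪ Q), so 8 ∉ Q Δ ((Q ∩ ((R' ∩ Q) − (Q ∪ P))) ∪ Q)
8 ∈ R and 8 ∉ P, so 8 ∈ R Δ P
8 ∉ (Q Δ ((Q ∩ ((R' ∩ Q) − (Q ∪ P))) ∪ Q)) and 8 ∈ (R Δ P), so 8 ∈ (Q Δ ((Q ∩ ((R' ∩ Q) − (Q ∪ P))) ∪ Q)) ∪ (R Δ P)

Yes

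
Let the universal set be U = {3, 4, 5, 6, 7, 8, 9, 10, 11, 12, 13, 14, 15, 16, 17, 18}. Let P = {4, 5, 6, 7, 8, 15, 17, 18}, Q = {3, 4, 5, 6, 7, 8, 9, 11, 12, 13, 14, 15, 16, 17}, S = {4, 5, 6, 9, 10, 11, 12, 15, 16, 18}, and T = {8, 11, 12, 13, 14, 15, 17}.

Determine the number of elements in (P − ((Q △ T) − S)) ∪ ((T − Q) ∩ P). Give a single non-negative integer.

7

Q △ T = {3, 4, 5, 6, 7, 9, 16}
(Q △ T) − S = {3, 7}
P − ((Q △ T) − S) = {4, 5, 6, 8, 15, 17, 18}
T − Q = {}
(T − Q) ∩ P = {}
(P − ((Q △ T) − S)) ∪ ((T − Q) ∩ P) = {4, 5, 6, 8, 15, 17, 18}
|(P − ((Q △ T) − S)) ∪ ((T − Q) ∩ P)| = 7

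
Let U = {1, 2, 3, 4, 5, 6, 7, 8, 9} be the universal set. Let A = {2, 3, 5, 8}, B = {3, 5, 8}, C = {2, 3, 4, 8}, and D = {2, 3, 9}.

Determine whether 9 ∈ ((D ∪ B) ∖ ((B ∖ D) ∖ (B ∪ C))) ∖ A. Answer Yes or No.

Yes

9 ∈ D and 9 ∉ B, so 9 ∈ D ∪ B
9 ∉ B and 9 ∈ D, so 9 ∉ B ∖ D
9 ∉ B and 9 ∉ C, so 9 ∉ B ∪ C
9 ∉ (B ∖ D) and 9 ∉ (B ∪ C), so 9 ∉ (B ∖ D) ∖ (B ∪ C)
9 ∈ (D ∪ B) and 9 ∉ ((B ∖ D) ∖ (B ∪ C)), so 9 ∈ (D ∪ B) ∖ ((B ∖ D) ∖ (B ∪ C))
9 ∈ ((D ∪ B) ∖ ((B ∖ D) ∖ (B ∪ C))) and 9 ∉ A, so 9 ∈ ((D ∪ B) ∖ ((B ∖ D) ∖ (B ∪ C))) ∖ A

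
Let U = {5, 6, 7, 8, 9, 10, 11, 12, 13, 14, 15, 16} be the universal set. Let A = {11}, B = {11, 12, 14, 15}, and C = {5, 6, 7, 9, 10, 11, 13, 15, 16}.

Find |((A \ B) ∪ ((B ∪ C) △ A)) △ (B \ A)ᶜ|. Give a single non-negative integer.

5

A \ B = {}
B ∪ C = {5, 6, 7, 9, 10, 11, 12, 13, 14, 15, 16}
(B ∪ C) △ A = {5, 6, 7, 9, 10, 12, 13, 14, 15, 16}
(A \ B) ∪ ((B ∪ C) △ A) = {5, 6, 7, 9, 10, 12, 13, 14, 15, 16}
B \ A = {12, 14, 15}
(B \ A)ᶜ = {5, 6, 7, 8, 9, 10, 11, 13, 16}
((A \ B) ∪ ((B ∪ C) △ A)) △ (B \ A)ᶜ = {8, 11, 12, 14, 15}
|((A \ B) ∪ ((B ∪ C) △ A)) △ (B \ A)ᶜ| = 5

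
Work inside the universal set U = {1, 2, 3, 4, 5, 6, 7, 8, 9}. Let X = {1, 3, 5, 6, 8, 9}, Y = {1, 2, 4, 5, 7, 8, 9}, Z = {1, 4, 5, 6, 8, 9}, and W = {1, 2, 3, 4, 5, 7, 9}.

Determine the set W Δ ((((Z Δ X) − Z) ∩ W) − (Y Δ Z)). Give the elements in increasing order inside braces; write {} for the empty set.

{1, 2, 4, 5, 7, 9}

Z Δ X = {3, 4}
(Z Δ X) − Z = {3}
((Z Δ X) − Z) ∩ W = {3}
Y Δ Z = {2, 6, 7}
(((Z Δ X) − Z) ∩ W) − (Y Δ Z) = {3}
W Δ ((((Z Δ X) − Z) ∩ W) − (Y Δ Z)) = {1, 2, 4, 5, 7, 9}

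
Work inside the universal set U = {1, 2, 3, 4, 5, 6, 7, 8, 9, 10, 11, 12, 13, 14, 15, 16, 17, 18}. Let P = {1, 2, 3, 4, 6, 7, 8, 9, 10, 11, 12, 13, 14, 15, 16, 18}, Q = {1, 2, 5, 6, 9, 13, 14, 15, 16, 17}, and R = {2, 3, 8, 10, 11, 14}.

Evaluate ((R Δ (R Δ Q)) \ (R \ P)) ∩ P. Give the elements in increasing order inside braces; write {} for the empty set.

{1, 2, 6, 9, 13, 14, 15, 16}

R Δ Q = {1, 3, 5, 6, 8, 9, 10, 11, 13, 15, 16, 17}
R Δ (R Δ Q) = {1, 2, 5, 6, 9, 13, 14, 15, 16, 17}
R \ P = {}
(R Δ (R Δ Q)) \ (R \ P) = {1, 2, 5, 6, 9, 13, 14, 15, 16, 17}
((R Δ (R Δ Q)) \ (R \ P)) ∩ P = {1, 2, 6, 9, 13, 14, 15, 16}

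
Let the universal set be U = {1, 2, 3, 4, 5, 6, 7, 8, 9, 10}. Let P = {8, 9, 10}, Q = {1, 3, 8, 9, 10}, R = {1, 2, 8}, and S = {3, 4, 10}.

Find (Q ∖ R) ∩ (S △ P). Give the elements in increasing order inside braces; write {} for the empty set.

Q ∖ R = {3, 9, 10}
S △ P = {3, 4, 8, 9}
(Q ∖ R) ∩ (S △ P) = {3, 9}

{3, 9}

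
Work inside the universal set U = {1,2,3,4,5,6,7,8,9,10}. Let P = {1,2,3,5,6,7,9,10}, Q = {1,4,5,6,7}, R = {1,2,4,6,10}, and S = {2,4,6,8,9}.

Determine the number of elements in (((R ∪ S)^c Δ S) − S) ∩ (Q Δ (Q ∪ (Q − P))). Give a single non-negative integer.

R ∪ S = {1,2,4,6,8,9,10}
(R ∪ S)^c = {3,5,7}
(R ∪ S)^c Δ S = {2,3,4,5,6,7,8,9}
((R ∪ S)^c Δ S) − S = {3,5,7}
Q − P = {4}
Q ∪ (Q − P) = {1,4,5,6,7}
Q Δ (Q ∪ (Q − P)) = {}
(((R ∪ S)^c Δ S) − S) ∩ (Q Δ (Q ∪ (Q − P))) = {}
|(((R ∪ S)^c Δ S) − S) ∩ (Q Δ (Q ∪ (Q − P)))| = 0

0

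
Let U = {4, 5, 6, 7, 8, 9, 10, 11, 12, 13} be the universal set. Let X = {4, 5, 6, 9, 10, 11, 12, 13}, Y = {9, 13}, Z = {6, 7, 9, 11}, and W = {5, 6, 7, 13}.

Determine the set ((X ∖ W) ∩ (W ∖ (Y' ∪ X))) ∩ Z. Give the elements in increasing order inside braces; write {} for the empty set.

{}

X ∖ W = {4, 9, 10, 11, 12}
Y' = {4, 5, 6, 7, 8, 10, 11, 12}
Y' ∪ X = {4, 5, 6, 7, 8, 9, 10, 11, 12, 13}
W ∖ (Y' ∪ X) = {}
(X ∖ W) ∩ (W ∖ (Y' ∪ X)) = {}
((X ∖ W) ∩ (W ∖ (Y' ∪ X))) ∩ Z = {}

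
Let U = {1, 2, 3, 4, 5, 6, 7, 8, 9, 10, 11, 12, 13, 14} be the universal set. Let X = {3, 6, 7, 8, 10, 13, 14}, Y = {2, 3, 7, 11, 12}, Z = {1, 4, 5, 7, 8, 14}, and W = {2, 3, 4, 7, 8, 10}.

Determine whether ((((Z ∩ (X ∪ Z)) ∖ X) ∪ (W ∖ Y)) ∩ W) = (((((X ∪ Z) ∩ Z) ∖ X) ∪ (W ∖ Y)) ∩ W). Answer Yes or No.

X ∪ Z = {1, 3, 4, 5, 6, 7, 8, 10, 13, 14}
Z ∩ (X ∪ Z) = {1, 4, 5, 7, 8, 14}
(Z ∩ (X ∪ Z)) ∖ X = {1, 4, 5}
W ∖ Y = {4, 8, 10}
((Z ∩ (X ∪ Z)) ∖ X) ∪ (W ∖ Y) = {1, 4, 5, 8, 10}
(((Z ∩ (X ∪ Z)) ∖ X) ∪ (W ∖ Y)) ∩ W = {4, 8, 10}
(X ∪ Z) ∩ Z = {1, 4, 5, 7, 8, 14}
((X ∪ Z) ∩ Z) ∖ X = {1, 4, 5}
(((X ∪ Z) ∩ Z) ∖ X) ∪ (W ∖ Y) = {1, 4, 5, 8, 10}
((((X ∪ Z) ∩ Z) ∖ X) ∪ (W ∖ Y)) ∩ W = {4, 8, 10}
Both equal {4, 8, 10}, so (((Z ∩ (X ∪ Z)) ∖ X) ∪ (W ∖ Y)) ∩ W = ((((X ∪ Z) ∩ Z) ∖ X) ∪ (W ∖ Y)) ∩ W.

Yes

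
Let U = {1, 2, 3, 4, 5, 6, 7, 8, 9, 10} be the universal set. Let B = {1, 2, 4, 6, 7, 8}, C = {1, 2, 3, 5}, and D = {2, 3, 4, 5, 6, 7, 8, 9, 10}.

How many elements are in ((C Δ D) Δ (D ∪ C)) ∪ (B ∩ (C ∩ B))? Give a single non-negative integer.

4

C Δ D = {1, 4, 6, 7, 8, 9, 10}
D ∪ C = {1, 2, 3, 4, 5, 6, 7, 8, 9, 10}
(C Δ D) Δ (D ∪ C) = {2, 3, 5}
C ∩ B = {1, 2}
B ∩ (C ∩ B) = {1, 2}
((C Δ D) Δ (D ∪ C)) ∪ (B ∩ (C ∩ B)) = {1, 2, 3, 5}
|((C Δ D) Δ (D ∪ C)) ∪ (B ∩ (C ∩ B))| = 4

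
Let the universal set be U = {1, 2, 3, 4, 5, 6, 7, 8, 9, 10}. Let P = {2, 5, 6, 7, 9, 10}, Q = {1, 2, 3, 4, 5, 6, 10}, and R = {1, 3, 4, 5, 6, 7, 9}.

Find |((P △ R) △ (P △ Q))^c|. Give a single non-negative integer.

6

P △ R = {1, 2, 3, 4, 10}
P △ Q = {1, 3, 4, 7, 9}
(P △ R) △ (P △ Q) = {2, 7, 9, 10}
((P △ R) △ (P △ Q))^c = {1, 3, 4, 5, 6, 8}
|((P △ R) △ (P △ Q))^c| = 6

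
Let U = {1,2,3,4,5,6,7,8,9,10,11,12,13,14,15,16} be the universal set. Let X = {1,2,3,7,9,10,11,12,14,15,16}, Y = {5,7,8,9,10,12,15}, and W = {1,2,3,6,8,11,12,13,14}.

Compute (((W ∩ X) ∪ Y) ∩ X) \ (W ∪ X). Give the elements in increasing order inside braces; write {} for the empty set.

W ∩ X = {1,2,3,11,12,14}
(W ∩ X) ∪ Y = {1,2,3,5,7,8,9,10,11,12,14,15}
((W ∩ X) ∪ Y) ∩ X = {1,2,3,7,9,10,11,12,14,15}
W ∪ X = {1,2,3,6,7,8,9,10,11,12,13,14,15,16}
(((W ∩ X) ∪ Y) ∩ X) \ (W ∪ X) = {}

{}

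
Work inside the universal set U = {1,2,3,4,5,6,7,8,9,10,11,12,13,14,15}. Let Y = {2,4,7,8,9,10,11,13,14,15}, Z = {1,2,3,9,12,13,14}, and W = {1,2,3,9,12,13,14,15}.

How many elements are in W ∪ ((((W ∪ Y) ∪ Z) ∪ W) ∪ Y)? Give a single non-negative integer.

13

W ∪ Y = {1,2,3,4,7,8,9,10,11,12,13,14,15}
(W ∪ Y) ∪ Z = {1,2,3,4,7,8,9,10,11,12,13,14,15}
((W ∪ Y) ∪ Z) ∪ W = {1,2,3,4,7,8,9,10,11,12,13,14,15}
(((W ∪ Y) ∪ Z) ∪ W) ∪ Y = {1,2,3,4,7,8,9,10,11,12,13,14,15}
W ∪ ((((W ∪ Y) ∪ Z) ∪ W) ∪ Y) = {1,2,3,4,7,8,9,10,11,12,13,14,15}
|W ∪ ((((W ∪ Y) ∪ Z) ∪ W) ∪ Y)| = 13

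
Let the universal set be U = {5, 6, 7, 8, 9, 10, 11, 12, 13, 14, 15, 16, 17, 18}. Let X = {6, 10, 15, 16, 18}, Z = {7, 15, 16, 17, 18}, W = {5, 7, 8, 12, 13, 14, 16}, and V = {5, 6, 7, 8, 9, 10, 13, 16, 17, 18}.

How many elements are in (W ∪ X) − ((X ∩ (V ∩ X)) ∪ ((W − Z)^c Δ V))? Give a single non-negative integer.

W ∪ X = {5, 6, 7, 8, 10, 12, 13, 14, 15, 16, 18}
V ∩ X = {6, 10, 16, 18}
X ∩ (V ∩ X) = {6, 10, 16, 18}
W − Z = {5, 8, 12, 13, 14}
(W − Z)^c = {6, 7, 9, 10, 11, 15, 16, 17, 18}
(W − Z)^c Δ V = {5, 8, 11, 13, 15}
(X ∩ (V ∩ X)) ∪ ((W − Z)^c Δ V) = {5, 6, 8, 10, 11, 13, 15, 16, 18}
(W ∪ X) − ((X ∩ (V ∩ X)) ∪ ((W − Z)^c Δ V)) = {7, 12, 14}
|(W ∪ X) − ((X ∩ (V ∩ X)) ∪ ((W − Z)^c Δ V))| = 3

3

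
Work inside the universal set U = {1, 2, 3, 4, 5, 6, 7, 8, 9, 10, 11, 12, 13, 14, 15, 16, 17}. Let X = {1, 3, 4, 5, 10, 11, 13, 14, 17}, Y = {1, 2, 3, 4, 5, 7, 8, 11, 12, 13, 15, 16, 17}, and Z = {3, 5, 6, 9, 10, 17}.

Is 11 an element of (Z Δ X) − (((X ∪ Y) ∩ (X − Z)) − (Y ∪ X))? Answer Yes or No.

11 ∉ Z and 11 ∈ X, so 11 ∈ Z Δ X
11 ∈ X and 11 ∈ Y, so 11 ∈ X ∪ Y
11 ∈ X and 11 ∉ Z, so 11 ∈ X − Z
11 ∈ (X ∪ Y) and 11 ∈ (X − Z), so 11 ∈ (X ∪ Y) ∩ (X − Z)
11 ∈ Y and 11 ∈ X, so 11 ∈ Y ∪ X
11 ∈ ((X ∪ Y) ∩ (X − Z)) and 11 ∈ (Y ∪ X), so 11 ∉ ((X ∪ Y) ∩ (X − Z)) − (Y ∪ X)
11 ∈ (Z Δ X) and 11 ∉ (((X ∪ Y) ∩ (X − Z)) − (Y ∪ X)), so 11 ∈ (Z Δ X) − (((X ∪ Y) ∩ (X − Z)) − (Y ∪ X))

Yes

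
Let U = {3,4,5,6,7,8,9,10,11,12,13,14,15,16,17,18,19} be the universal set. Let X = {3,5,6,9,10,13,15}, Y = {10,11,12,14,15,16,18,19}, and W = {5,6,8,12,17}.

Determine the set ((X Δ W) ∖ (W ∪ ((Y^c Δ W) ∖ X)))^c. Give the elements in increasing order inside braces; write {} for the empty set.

X Δ W = {3,8,9,10,12,13,15,17}
Y^c = {3,4,5,6,7,8,9,13,17}
Y^c Δ W = {3,4,7,9,12,13}
(Y^c Δ W) ∖ X = {4,7,12}
W ∪ ((Y^c Δ W) ∖ X) = {4,5,6,7,8,12,17}
(X Δ W) ∖ (W ∪ ((Y^c Δ W) ∖ X)) = {3,9,10,13,15}
((X Δ W) ∖ (W ∪ ((Y^c Δ W) ∖ X)))^c = {4,5,6,7,8,11,12,14,16,17,18,19}

{4,5,6,7,8,11,12,14,16,17,18,19}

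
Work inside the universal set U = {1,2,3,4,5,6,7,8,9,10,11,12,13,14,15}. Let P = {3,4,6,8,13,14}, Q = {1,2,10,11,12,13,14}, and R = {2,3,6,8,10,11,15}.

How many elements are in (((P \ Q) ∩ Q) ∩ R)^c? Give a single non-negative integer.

P \ Q = {3,4,6,8}
(P \ Q) ∩ Q = {}
((P \ Q) ∩ Q) ∩ R = {}
(((P \ Q) ∩ Q) ∩ R)^c = {1,2,3,4,5,6,7,8,9,10,11,12,13,14,15}
|(((P \ Q) ∩ Q) ∩ R)^c| = 15

15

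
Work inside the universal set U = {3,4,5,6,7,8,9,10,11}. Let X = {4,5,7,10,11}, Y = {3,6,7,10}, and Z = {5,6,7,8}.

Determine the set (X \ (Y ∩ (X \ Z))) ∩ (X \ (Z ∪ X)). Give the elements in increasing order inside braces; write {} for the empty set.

{}

X \ Z = {4,10,11}
Y ∩ (X \ Z) = {10}
X \ (Y ∩ (X \ Z)) = {4,5,7,11}
Z ∪ X = {4,5,6,7,8,10,11}
X \ (Z ∪ X) = {}
(X \ (Y ∩ (X \ Z))) ∩ (X \ (Z ∪ X)) = {}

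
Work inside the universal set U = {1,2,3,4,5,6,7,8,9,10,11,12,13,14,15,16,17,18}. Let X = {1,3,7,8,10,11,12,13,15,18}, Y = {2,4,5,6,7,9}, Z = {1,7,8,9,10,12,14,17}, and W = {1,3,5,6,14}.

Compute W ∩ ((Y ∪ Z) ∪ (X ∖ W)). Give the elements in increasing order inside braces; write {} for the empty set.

{1,5,6,14}

Y ∪ Z = {1,2,4,5,6,7,8,9,10,12,14,17}
X ∖ W = {7,8,10,11,12,13,15,18}
(Y ∪ Z) ∪ (X ∖ W) = {1,2,4,5,6,7,8,9,10,11,12,13,14,15,17,18}
W ∩ ((Y ∪ Z) ∪ (X ∖ W)) = {1,5,6,14}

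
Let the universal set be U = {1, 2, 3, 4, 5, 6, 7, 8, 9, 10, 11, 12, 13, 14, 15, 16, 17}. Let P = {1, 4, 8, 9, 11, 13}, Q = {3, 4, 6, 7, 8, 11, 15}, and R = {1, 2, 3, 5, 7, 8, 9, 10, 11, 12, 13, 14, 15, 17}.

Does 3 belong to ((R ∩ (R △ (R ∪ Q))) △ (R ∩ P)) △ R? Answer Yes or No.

3 ∈ R and 3 ∈ Q, so 3 ∈ R ∪ Q
3 ∈ R and 3 ∈ (R ∪ Q), so 3 ∉ R △ (R ∪ Q)
3 ∈ R and 3 ∉ (R △ (R ∪ Q)), so 3 ∉ R ∩ (R △ (R ∪ Q))
3 ∈ R and 3 ∉ P, so 3 ∉ R ∩ P
3 ∉ (R ∩ (R △ (R ∪ Q))) and 3 ∉ (R ∩ P), so 3 ∉ (R ∩ (R △ (R ∪ Q))) △ (R ∩ P)
3 ∉ ((R ∩ (R △ (R ∪ Q))) △ (R ∩ P)) and 3 ∈ R, so 3 ∈ ((R ∩ (R △ (R ∪ Q))) △ (R ∩ P)) △ R

Yes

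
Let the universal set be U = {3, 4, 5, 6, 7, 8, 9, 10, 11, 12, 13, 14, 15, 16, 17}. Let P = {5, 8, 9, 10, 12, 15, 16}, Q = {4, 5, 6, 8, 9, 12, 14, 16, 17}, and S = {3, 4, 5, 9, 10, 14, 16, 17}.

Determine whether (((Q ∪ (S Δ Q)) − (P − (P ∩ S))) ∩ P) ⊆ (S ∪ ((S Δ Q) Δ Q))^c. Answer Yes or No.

No

S Δ Q = {3, 6, 8, 10, 12}
Q ∪ (S Δ Q) = {3, 4, 5, 6, 8, 9, 10, 12, 14, 16, 17}
P ∩ S = {5, 9, 10, 16}
P − (P ∩ S) = {8, 12, 15}
(Q ∪ (S Δ Q)) − (P − (P ∩ S)) = {3, 4, 5, 6, 9, 10, 14, 16, 17}
((Q ∪ (S Δ Q)) − (P − (P ∩ S))) ∩ P = {5, 9, 10, 16}
(S Δ Q) Δ Q = {3, 4, 5, 9, 10, 14, 16, 17}
S ∪ ((S Δ Q) Δ Q) = {3, 4, 5, 9, 10, 14, 16, 17}
(S ∪ ((S Δ Q) Δ Q))^c = {6, 7, 8, 11, 12, 13, 15}
5 ∈ ((Q ∪ (S Δ Q)) − (P − (P ∩ S))) ∩ P but 5 ∉ (S ∪ ((S Δ Q) Δ Q))^c, so the inclusion fails.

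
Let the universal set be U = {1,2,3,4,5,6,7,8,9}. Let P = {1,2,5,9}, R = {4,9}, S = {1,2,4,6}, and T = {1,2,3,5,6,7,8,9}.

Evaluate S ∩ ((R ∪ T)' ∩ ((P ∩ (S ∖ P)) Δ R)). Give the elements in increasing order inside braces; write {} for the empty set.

R ∪ T = {1,2,3,4,5,6,7,8,9}
(R ∪ T)' = {}
S ∖ P = {4,6}
P ∩ (S ∖ P) = {}
(P ∩ (S ∖ P)) Δ R = {4,9}
(R ∪ T)' ∩ ((P ∩ (S ∖ P)) Δ R) = {}
S ∩ ((R ∪ T)' ∩ ((P ∩ (S ∖ P)) Δ R)) = {}

{}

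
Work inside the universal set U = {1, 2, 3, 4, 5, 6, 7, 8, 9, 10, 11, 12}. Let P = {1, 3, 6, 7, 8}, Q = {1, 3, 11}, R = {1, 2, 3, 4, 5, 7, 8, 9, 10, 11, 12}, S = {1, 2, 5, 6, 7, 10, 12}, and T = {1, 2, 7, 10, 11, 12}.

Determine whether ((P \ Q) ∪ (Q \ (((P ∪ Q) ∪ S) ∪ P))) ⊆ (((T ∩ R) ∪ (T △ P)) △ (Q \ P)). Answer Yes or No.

P \ Q = {6, 7, 8}
P ∪ Q = {1, 3, 6, 7, 8, 11}
(P ∪ Q) ∪ S = {1, 2, 3, 5, 6, 7, 8, 10, 11, 12}
((P ∪ Q) ∪ S) ∪ P = {1, 2, 3, 5, 6, 7, 8, 10, 11, 12}
Q \ (((P ∪ Q) ∪ S) ∪ P) = {}
(P \ Q) ∪ (Q \ (((P ∪ Q) ∪ S) ∪ P)) = {6, 7, 8}
T ∩ R = {1, 2, 7, 10, 11, 12}
T △ P = {2, 3, 6, 8, 10, 11, 12}
(T ∩ R) ∪ (T △ P) = {1, 2, 3, 6, 7, 8, 10, 11, 12}
Q \ P = {11}
((T ∩ R) ∪ (T △ P)) △ (Q \ P) = {1, 2, 3, 6, 7, 8, 10, 12}
Every element of {6, 7, 8} is in {1, 2, 3, 6, 7, 8, 10, 12}, so (P \ Q) ∪ (Q \ (((P ∪ Q) ∪ S) ∪ P)) ⊆ ((T ∩ R) ∪ (T △ P)) △ (Q \ P).

Yes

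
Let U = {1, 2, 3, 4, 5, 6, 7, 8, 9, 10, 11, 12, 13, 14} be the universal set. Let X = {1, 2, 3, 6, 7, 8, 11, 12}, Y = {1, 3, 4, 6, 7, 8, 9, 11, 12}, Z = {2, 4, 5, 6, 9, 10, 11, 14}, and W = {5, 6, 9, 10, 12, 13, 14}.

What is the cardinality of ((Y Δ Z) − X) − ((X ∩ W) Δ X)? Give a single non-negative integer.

Y Δ Z = {1, 2, 3, 5, 7, 8, 10, 12, 14}
(Y Δ Z) − X = {5, 10, 14}
X ∩ W = {6, 12}
(X ∩ W) Δ X = {1, 2, 3, 7, 8, 11}
((Y Δ Z) − X) − ((X ∩ W) Δ X) = {5, 10, 14}
|((Y Δ Z) − X) − ((X ∩ W) Δ X)| = 3

3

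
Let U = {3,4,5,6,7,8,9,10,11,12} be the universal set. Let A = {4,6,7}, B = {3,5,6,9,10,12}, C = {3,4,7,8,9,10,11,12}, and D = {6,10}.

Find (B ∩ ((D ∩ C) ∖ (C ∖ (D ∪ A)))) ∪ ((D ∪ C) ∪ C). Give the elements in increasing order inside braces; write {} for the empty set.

D ∩ C = {10}
D ∪ A = {4,6,7,10}
C ∖ (D ∪ A) = {3,8,9,11,12}
(D ∩ C) ∖ (C ∖ (D ∪ A)) = {10}
B ∩ ((D ∩ C) ∖ (C ∖ (D ∪ A))) = {10}
D ∪ C = {3,4,6,7,8,9,10,11,12}
(D ∪ C) ∪ C = {3,4,6,7,8,9,10,11,12}
(B ∩ ((D ∩ C) ∖ (C ∖ (D ∪ A)))) ∪ ((D ∪ C) ∪ C) = {3,4,6,7,8,9,10,11,12}

{3,4,6,7,8,9,10,11,12}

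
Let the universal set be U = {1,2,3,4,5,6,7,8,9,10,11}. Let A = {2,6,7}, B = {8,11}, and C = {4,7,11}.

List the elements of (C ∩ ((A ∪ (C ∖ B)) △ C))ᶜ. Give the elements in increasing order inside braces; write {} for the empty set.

C ∖ B = {4,7}
A ∪ (C ∖ B) = {2,4,6,7}
(A ∪ (C ∖ B)) △ C = {2,6,11}
C ∩ ((A ∪ (C ∖ B)) △ C) = {11}
(C ∩ ((A ∪ (C ∖ B)) △ C))ᶜ = {1,2,3,4,5,6,7,8,9,10}

{1,2,3,4,5,6,7,8,9,10}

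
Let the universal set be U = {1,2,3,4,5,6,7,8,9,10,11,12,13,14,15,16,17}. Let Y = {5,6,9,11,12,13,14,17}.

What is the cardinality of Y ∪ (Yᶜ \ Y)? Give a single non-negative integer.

Yᶜ = {1,2,3,4,7,8,10,15,16}
Yᶜ \ Y = {1,2,3,4,7,8,10,15,16}
Y ∪ (Yᶜ \ Y) = {1,2,3,4,5,6,7,8,9,10,11,12,13,14,15,16,17}
|Y ∪ (Yᶜ \ Y)| = 17

17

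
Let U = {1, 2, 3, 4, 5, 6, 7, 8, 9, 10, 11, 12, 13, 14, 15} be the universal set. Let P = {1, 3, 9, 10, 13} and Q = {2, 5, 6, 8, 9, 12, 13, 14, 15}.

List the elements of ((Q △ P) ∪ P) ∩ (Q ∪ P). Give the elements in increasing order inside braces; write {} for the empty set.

Q △ P = {1, 2, 3, 5, 6, 8, 10, 12, 14, 15}
(Q △ P) ∪ P = {1, 2, 3, 5, 6, 8, 9, 10, 12, 13, 14, 15}
Q ∪ P = {1, 2, 3, 5, 6, 8, 9, 10, 12, 13, 14, 15}
((Q △ P) ∪ P) ∩ (Q ∪ P) = {1, 2, 3, 5, 6, 8, 9, 10, 12, 13, 14, 15}

{1, 2, 3, 5, 6, 8, 9, 10, 12, 13, 14, 15}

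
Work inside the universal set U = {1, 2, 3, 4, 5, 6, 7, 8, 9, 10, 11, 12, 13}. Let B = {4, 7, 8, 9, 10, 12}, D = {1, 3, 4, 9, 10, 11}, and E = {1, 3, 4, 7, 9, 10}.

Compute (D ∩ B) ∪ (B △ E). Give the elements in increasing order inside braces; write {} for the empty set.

{1, 3, 4, 8, 9, 10, 12}

D ∩ B = {4, 9, 10}
B △ E = {1, 3, 8, 12}
(D ∩ B) ∪ (B △ E) = {1, 3, 4, 8, 9, 10, 12}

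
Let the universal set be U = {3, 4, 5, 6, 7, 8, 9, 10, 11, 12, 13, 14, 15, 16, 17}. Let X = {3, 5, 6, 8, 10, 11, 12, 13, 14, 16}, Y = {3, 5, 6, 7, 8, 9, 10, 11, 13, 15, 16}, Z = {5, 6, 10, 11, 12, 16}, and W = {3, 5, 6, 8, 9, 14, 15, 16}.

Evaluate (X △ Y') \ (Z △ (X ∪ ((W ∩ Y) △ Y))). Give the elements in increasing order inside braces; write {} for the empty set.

{4, 5, 6, 10, 11, 16, 17}

Y' = {4, 12, 14, 17}
X △ Y' = {3, 4, 5, 6, 8, 10, 11, 13, 16, 17}
W ∩ Y = {3, 5, 6, 8, 9, 15, 16}
(W ∩ Y) △ Y = {7, 10, 11, 13}
X ∪ ((W ∩ Y) △ Y) = {3, 5, 6, 7, 8, 10, 11, 12, 13, 14, 16}
Z △ (X ∪ ((W ∩ Y) △ Y)) = {3, 7, 8, 13, 14}
(X △ Y') \ (Z △ (X ∪ ((W ∩ Y) △ Y))) = {4, 5, 6, 10, 11, 16, 17}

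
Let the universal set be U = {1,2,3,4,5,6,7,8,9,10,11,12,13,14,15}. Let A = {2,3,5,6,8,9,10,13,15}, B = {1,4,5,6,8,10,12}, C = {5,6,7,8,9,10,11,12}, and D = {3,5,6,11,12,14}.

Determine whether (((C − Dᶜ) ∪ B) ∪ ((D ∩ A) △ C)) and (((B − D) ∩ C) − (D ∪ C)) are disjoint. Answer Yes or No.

Yes

Dᶜ = {1,2,4,7,8,9,10,13,15}
C − Dᶜ = {5,6,11,12}
(C − Dᶜ) ∪ B = {1,4,5,6,8,10,11,12}
D ∩ A = {3,5,6}
(D ∩ A) △ C = {3,7,8,9,10,11,12}
((C − Dᶜ) ∪ B) ∪ ((D ∩ A) △ C) = {1,3,4,5,6,7,8,9,10,11,12}
B − D = {1,4,8,10}
(B − D) ∩ C = {8,10}
D ∪ C = {3,5,6,7,8,9,10,11,12,14}
((B − D) ∩ C) − (D ∪ C) = {}
{1,3,4,5,6,7,8,9,10,11,12} and {} share no elements.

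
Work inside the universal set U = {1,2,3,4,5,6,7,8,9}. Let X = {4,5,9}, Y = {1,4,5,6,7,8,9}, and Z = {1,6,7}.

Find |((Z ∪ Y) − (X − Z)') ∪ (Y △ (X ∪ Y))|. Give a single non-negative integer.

Z ∪ Y = {1,4,5,6,7,8,9}
X − Z = {4,5,9}
(X − Z)' = {1,2,3,6,7,8}
(Z ∪ Y) − (X − Z)' = {4,5,9}
X ∪ Y = {1,4,5,6,7,8,9}
Y △ (X ∪ Y) = {}
((Z ∪ Y) − (X − Z)') ∪ (Y △ (X ∪ Y)) = {4,5,9}
|((Z ∪ Y) − (X − Z)') ∪ (Y △ (X ∪ Y))| = 3

3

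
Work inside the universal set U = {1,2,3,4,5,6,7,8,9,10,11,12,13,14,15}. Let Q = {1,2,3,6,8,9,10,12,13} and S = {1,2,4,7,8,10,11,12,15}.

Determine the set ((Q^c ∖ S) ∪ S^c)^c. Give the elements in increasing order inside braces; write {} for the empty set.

Q^c = {4,5,7,11,14,15}
Q^c ∖ S = {5,14}
S^c = {3,5,6,9,13,14}
(Q^c ∖ S) ∪ S^c = {3,5,6,9,13,14}
((Q^c ∖ S) ∪ S^c)^c = {1,2,4,7,8,10,11,12,15}

{1,2,4,7,8,10,11,12,15}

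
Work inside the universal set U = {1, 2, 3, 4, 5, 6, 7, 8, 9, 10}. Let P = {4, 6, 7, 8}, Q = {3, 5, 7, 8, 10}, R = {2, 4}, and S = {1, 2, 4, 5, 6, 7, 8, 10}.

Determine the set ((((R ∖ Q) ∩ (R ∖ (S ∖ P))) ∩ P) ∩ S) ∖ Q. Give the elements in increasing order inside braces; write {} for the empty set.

{4}

R ∖ Q = {2, 4}
S ∖ P = {1, 2, 5, 10}
R ∖ (S ∖ P) = {4}
(R ∖ Q) ∩ (R ∖ (S ∖ P)) = {4}
((R ∖ Q) ∩ (R ∖ (S ∖ P))) ∩ P = {4}
(((R ∖ Q) ∩ (R ∖ (S ∖ P))) ∩ P) ∩ S = {4}
((((R ∖ Q) ∩ (R ∖ (S ∖ P))) ∩ P) ∩ S) ∖ Q = {4}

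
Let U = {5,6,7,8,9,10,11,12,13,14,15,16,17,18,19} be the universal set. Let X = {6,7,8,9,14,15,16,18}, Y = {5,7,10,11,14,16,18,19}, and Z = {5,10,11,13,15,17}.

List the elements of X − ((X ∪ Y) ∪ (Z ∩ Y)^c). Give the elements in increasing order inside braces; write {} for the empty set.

{}

X ∪ Y = {5,6,7,8,9,10,11,14,15,16,18,19}
Z ∩ Y = {5,10,11}
(Z ∩ Y)^c = {6,7,8,9,12,13,14,15,16,17,18,19}
(X ∪ Y) ∪ (Z ∩ Y)^c = {5,6,7,8,9,10,11,12,13,14,15,16,17,18,19}
X − ((X ∪ Y) ∪ (Z ∩ Y)^c) = {}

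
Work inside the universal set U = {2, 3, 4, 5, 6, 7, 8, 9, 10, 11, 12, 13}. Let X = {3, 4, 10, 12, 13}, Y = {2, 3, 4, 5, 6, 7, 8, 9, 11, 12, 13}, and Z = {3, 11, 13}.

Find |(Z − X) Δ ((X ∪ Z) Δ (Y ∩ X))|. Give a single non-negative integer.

1

Z − X = {11}
X ∪ Z = {3, 4, 10, 11, 12, 13}
Y ∩ X = {3, 4, 12, 13}
(X ∪ Z) Δ (Y ∩ X) = {10, 11}
(Z − X) Δ ((X ∪ Z) Δ (Y ∩ X)) = {10}
|(Z − X) Δ ((X ∪ Z) Δ (Y ∩ X))| = 1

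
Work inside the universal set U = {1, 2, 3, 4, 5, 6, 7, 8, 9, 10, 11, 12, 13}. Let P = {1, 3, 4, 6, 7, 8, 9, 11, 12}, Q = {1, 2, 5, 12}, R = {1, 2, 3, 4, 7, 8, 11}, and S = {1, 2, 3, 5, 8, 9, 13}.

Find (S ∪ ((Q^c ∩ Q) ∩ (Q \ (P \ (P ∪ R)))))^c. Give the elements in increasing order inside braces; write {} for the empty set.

Q^c = {3, 4, 6, 7, 8, 9, 10, 11, 13}
Q^c ∩ Q = {}
P ∪ R = {1, 2, 3, 4, 6, 7, 8, 9, 11, 12}
P \ (P ∪ R) = {}
Q \ (P \ (P ∪ R)) = {1, 2, 5, 12}
(Q^c ∩ Q) ∩ (Q \ (P \ (P ∪ R))) = {}
S ∪ ((Q^c ∩ Q) ∩ (Q \ (P \ (P ∪ R)))) = {1, 2, 3, 5, 8, 9, 13}
(S ∪ ((Q^c ∩ Q) ∩ (Q \ (P \ (P ∪ R)))))^c = {4, 6, 7, 10, 11, 12}

{4, 6, 7, 10, 11, 12}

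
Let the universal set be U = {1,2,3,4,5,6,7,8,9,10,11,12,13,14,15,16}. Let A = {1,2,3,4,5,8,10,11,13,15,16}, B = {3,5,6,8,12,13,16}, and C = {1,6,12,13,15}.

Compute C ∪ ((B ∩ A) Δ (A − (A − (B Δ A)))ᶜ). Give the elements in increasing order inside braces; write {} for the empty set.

{1,6,7,9,12,13,14,15}

B ∩ A = {3,5,8,13,16}
B Δ A = {1,2,4,6,10,11,12,15}
A − (B Δ A) = {3,5,8,13,16}
A − (A − (B Δ A)) = {1,2,4,10,11,15}
(A − (A − (B Δ A)))ᶜ = {3,5,6,7,8,9,12,13,14,16}
(B ∩ A) Δ (A − (A − (B Δ A)))ᶜ = {6,7,9,12,14}
C ∪ ((B ∩ A) Δ (A − (A − (B Δ A)))ᶜ) = {1,6,7,9,12,13,14,15}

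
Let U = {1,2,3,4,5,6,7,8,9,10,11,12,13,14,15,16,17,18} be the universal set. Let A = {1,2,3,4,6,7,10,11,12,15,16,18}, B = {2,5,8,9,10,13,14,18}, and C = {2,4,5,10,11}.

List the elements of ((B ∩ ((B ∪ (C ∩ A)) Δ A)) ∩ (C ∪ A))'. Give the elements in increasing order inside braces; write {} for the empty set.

C ∩ A = {2,4,10,11}
B ∪ (C ∩ A) = {2,4,5,8,9,10,11,13,14,18}
(B ∪ (C ∩ A)) Δ A = {1,3,5,6,7,8,9,12,13,14,15,16}
B ∩ ((B ∪ (C ∩ A)) Δ A) = {5,8,9,13,14}
C ∪ A = {1,2,3,4,5,6,7,10,11,12,15,16,18}
(B ∩ ((B ∪ (C ∩ A)) Δ A)) ∩ (C ∪ A) = {5}
((B ∩ ((B ∪ (C ∩ A)) Δ A)) ∩ (C ∪ A))' = {1,2,3,4,6,7,8,9,10,11,12,13,14,15,16,17,18}

{1,2,3,4,6,7,8,9,10,11,12,13,14,15,16,17,18}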